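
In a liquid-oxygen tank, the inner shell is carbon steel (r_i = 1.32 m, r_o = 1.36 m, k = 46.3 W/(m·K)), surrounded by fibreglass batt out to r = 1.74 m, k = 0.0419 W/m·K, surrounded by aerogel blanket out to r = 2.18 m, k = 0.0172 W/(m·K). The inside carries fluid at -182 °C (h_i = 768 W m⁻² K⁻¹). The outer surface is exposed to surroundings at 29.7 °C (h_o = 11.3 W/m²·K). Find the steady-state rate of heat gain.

Treat each layer as a resistance in series:
  R_conv,in = 1/(4πr²h) = 1/(4π·1.32²·768) = 5.947×10^-5 K/W
  R_carbon steel = (1/1.32 − 1/1.36)/(4πk) = 0.02228/(4π·46.3) = 3.830×10^-5 K/W
  R_fibreglass batt = (1/1.36 − 1/1.74)/(4πk) = 0.1606/(4π·0.0419) = 0.3050 K/W
  R_aerogel blanket = (1/1.74 − 1/2.18)/(4πk) = 0.1160/(4π·0.0172) = 0.5367 K/W
  R_conv,out = 1/(4πr²h) = 1/(4π·2.18²·11.3) = 0.001482 K/W
ΣR = 5.947×10^-5 + 3.830×10^-5 + 0.3050 + 0.5367 + 0.001482 = 0.8433 K/W
Q = ΔT/ΣR = (-182 °C − 29.7 °C)/0.8433 = -251 W
(Negative Q ⇒ heat flows inward; heat gain = 251 W.)

Q = 251 W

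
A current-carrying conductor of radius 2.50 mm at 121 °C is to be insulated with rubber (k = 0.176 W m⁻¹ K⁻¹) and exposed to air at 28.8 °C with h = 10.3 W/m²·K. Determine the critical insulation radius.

For a cylinder, r_cr = k_ins/h = 0.176/10.3 = 0.0171 m = 1.71 cm

r_cr = 1.71 cm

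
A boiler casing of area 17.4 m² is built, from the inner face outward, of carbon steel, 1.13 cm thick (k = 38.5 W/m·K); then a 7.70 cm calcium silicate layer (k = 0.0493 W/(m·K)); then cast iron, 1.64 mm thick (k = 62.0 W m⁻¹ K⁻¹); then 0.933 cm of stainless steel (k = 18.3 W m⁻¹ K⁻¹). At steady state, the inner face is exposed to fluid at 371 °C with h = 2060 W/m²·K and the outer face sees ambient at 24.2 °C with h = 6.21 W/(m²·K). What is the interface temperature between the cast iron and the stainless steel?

Series thermal resistances, inner to outer:
  R_conv,in = 1/(hA) = 1/(2060·17.4) = 2.790×10^-5 K/W
  R_carbon steel = L/(kA) = 0.0113/(38.5·17.4) = 1.687×10^-5 K/W
  R_calcium silicate = L/(kA) = 0.0770/(0.0493·17.4) = 0.08976 K/W
  R_cast iron = L/(kA) = 0.00164/(62.0·17.4) = 1.520×10^-6 K/W
  R_stainless steel = L/(kA) = 0.00933/(18.3·17.4) = 2.930×10^-5 K/W
  R_conv,out = 1/(hA) = 1/(6.21·17.4) = 0.009255 K/W
ΣR = 2.790×10^-5 + 1.687×10^-5 + 0.08976 + 1.520×10^-6 + 2.930×10^-5 + 0.009255 = 0.09909 K/W
Q = ΔT/ΣR = (371 °C − 24.2 °C)/0.09909 = 3500 W
From the inner boundary to the cast iron/stainless steel interface, ΣR_partial = 0.08981 K/W.
T_interface = T_in − Q·ΣR_partial = 371 °C − (3500)(0.08981) = 56.7 °C

T = 56.7 °C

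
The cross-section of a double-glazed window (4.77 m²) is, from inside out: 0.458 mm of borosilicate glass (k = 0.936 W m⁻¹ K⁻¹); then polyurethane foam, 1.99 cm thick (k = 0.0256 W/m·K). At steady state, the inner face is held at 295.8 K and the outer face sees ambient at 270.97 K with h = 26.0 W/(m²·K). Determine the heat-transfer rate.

Resistance network (inner→outer):
  R_borosilicate glass = L/(kA) = 4.58×10^-4/(0.936·4.77) = 1.026×10^-4 K/W
  R_polyurethane foam = L/(kA) = 0.0199/(0.0256·4.77) = 0.1630 K/W
  R_conv,out = 1/(hA) = 1/(26.0·4.77) = 0.008063 K/W
ΣR = 1.026×10^-4 + 0.1630 + 0.008063 = 0.1712 K/W
Q = ΔT/ΣR = (295.8 K − 270.97 K)/0.1712 = 145 W

Q = 145 W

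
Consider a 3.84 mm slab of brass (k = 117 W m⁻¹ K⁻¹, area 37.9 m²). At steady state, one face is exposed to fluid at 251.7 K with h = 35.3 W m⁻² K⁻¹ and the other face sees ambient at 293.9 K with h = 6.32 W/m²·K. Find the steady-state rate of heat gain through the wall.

Q = 8570 W

Resistance network (inner→outer):
  R_conv,in = 1/(hA) = 1/(35.3·37.9) = 7.475×10^-4 K/W
  R_brass = L/(kA) = 0.00384/(117·37.9) = 8.660×10^-7 K/W
  R_conv,out = 1/(hA) = 1/(6.32·37.9) = 0.004175 K/W
ΣR = 7.475×10^-4 + 8.660×10^-7 + 0.004175 = 0.004923 K/W
Q = ΔT/ΣR = (251.7 K − 293.9 K)/0.004923 = -8570 W
(Negative Q ⇒ heat flows inward; heat gain = 8570 W.)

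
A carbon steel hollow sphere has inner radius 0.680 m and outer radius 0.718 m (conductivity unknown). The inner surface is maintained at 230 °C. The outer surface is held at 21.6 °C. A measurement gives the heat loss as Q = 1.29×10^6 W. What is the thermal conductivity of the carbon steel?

ΣR = ΔT/Q = |230 − 21.6|/1.29×10^6 = 1.616×10^-4 K/W
(1/r₁−1/r₂)/(4πk) = 1.616×10^-4 ⇒ k = 0.07783/(4π·1.616×10^-4) = 38.3 W/m·K

k = 38.3 W/m·K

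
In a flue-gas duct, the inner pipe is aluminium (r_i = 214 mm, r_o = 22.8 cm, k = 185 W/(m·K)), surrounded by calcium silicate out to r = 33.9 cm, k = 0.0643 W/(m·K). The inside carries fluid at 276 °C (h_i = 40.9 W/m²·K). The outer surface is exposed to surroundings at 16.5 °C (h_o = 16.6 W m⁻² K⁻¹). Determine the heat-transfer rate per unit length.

Q' = 252 W/m

Series thermal resistances, inner to outer:
  R'_conv,in = 1/(2πr h) = 1/(2π·0.214·40.9) = 0.01818 m·K/W
  R'_aluminium = ln(0.228/0.214)/(2πk) = 0.06337/(2π·185) = 5.452×10^-5 m·K/W
  R'_calcium silicate = ln(0.339/0.228)/(2πk) = 0.3967/(2π·0.0643) = 0.9818 m·K/W
  R'_conv,out = 1/(2πr h) = 1/(2π·0.339·16.6) = 0.02828 m·K/W
ΣR = 0.01818 + 5.452×10^-5 + 0.9818 + 0.02828 = 1.028 m·K/W
Q' = ΔT/ΣR = (276 °C − 16.5 °C)/1.028 = 252 W/m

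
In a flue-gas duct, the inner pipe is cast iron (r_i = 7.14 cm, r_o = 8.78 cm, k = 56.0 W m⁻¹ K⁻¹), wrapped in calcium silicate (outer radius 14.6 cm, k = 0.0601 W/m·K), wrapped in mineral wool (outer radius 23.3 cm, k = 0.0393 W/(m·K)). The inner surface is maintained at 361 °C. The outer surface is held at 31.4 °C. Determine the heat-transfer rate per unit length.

Q' = 102 W/m

Resistance network (inner→outer):
  R'_cast iron = ln(0.0878/0.0714)/(2πk) = 0.2068/(2π·56.0) = 5.876×10^-4 m·K/W
  R'_calcium silicate = ln(0.146/0.0878)/(2πk) = 0.5085/(2π·0.0601) = 1.347 m·K/W
  R'_mineral wool = ln(0.233/0.146)/(2πk) = 0.4674/(2π·0.0393) = 1.893 m·K/W
ΣR = 5.876×10^-4 + 1.347 + 1.893 = 3.241 m·K/W
Q' = ΔT/ΣR = (361 °C − 31.4 °C)/3.241 = 102 W/m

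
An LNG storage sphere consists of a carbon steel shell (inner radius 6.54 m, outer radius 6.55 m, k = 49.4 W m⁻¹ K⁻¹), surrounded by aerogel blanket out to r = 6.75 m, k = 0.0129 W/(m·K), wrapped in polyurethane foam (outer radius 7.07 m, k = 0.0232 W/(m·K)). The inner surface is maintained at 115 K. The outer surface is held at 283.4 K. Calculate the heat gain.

Resistance network (inner→outer):
  R_carbon steel = (1/6.54 − 1/6.55)/(4πk) = 2.334×10^-4/(4π·49.4) = 3.760×10^-7 K/W
  R_aerogel blanket = (1/6.55 − 1/6.75)/(4πk) = 0.004524/(4π·0.0129) = 0.02791 K/W
  R_polyurethane foam = (1/6.75 − 1/7.07)/(4πk) = 0.006705/(4π·0.0232) = 0.02300 K/W
ΣR = 3.760×10^-7 + 0.02791 + 0.02300 = 0.05091 K/W
Q = ΔT/ΣR = (115 K − 283.4 K)/0.05091 = -3310 W
(Negative Q ⇒ heat flows inward; heat gain = 3310 W.)

Q = 3310 W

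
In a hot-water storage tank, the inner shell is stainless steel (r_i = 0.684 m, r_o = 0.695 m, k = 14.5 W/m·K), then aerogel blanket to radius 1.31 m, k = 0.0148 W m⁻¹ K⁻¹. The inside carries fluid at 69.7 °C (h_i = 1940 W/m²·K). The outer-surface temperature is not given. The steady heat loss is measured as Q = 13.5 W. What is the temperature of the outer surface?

T_out = 20.7 °C

Series resistances:
  R_conv,in = 1/(4πr²h) = 1/(4π·0.684²·1940) = 8.768×10^-5 K/W
  R_stainless steel = (1/0.684 − 1/0.695)/(4πk) = 0.02314/(4π·14.5) = 1.270×10^-4 K/W
  R_aerogel blanket = (1/0.695 − 1/1.31)/(4πk) = 0.6755/(4π·0.0148) = 3.632 K/W
ΣR = 3.632 K/W
ΔT = Q·ΣR = 13.5 × 3.632 = 49.03 K
Heat flows outward, so T_out = T_in − ΔT = 69.7 − 49.03 = 20.7 °C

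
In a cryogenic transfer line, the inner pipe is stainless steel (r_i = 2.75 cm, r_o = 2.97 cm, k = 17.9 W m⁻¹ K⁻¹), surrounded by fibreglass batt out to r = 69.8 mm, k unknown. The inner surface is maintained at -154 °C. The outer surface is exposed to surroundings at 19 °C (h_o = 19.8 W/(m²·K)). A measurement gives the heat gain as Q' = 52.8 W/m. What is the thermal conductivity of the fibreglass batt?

k = 0.0430 W/m·K

ΣR = ΔT/Q' = |-154 − 19|/52.8 = 3.277 m·K/W
Known resistances:
  R'_stainless steel = ln(0.0297/0.0275)/(2πk) = 0.07696/(2π·17.9) = 6.843×10^-4 m·K/W
  R'_conv,out = 1/(2πr h) = 1/(2π·0.0698·19.8) = 0.1152 m·K/W
R_fibreglass batt = ΣR − ΣR_known = 3.277 − 0.1159 = 3.161 m·K/W
ln(r₂/r₁)/(2πk) = 3.161 ⇒ k = 0.8545/(2π·3.161) = 0.0430 W/m·K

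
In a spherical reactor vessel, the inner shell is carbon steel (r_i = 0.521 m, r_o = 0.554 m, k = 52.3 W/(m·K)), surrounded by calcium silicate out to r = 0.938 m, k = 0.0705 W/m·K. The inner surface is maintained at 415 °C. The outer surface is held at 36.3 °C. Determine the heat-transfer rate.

Resistance network (inner→outer):
  R_carbon steel = (1/0.521 − 1/0.554)/(4πk) = 0.1143/(4π·52.3) = 1.740×10^-4 K/W
  R_calcium silicate = (1/0.554 − 1/0.938)/(4πk) = 0.7390/(4π·0.0705) = 0.8341 K/W
ΣR = 1.740×10^-4 + 0.8341 = 0.8343 K/W
Q = ΔT/ΣR = (415 °C − 36.3 °C)/0.8343 = 454 W

Q = 454 W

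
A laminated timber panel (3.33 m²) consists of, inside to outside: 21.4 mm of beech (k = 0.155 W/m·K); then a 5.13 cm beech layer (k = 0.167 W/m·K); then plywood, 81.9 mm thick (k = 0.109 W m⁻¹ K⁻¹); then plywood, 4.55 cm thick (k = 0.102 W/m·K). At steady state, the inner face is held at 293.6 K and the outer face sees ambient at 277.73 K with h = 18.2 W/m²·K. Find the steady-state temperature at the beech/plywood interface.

Series thermal resistances, inner to outer:
  R_beech = L/(kA) = 0.0214/(0.155·3.33) = 0.04146 K/W
  R_beech = L/(kA) = 0.0513/(0.167·3.33) = 0.09225 K/W
  R_plywood = L/(kA) = 0.0819/(0.109·3.33) = 0.2256 K/W
  R_plywood = L/(kA) = 0.0455/(0.102·3.33) = 0.1340 K/W
  R_conv,out = 1/(hA) = 1/(18.2·3.33) = 0.01650 K/W
ΣR = 0.04146 + 0.09225 + 0.2256 + 0.1340 + 0.01650 = 0.5098 K/W
Q = ΔT/ΣR = (293.6 K − 277.73 K)/0.5098 = 31.13 W
From the inner boundary to the beech/plywood interface, ΣR_partial = 0.1337 K/W.
T_interface = T_in − Q·ΣR_partial = 293.6 K − (31.13)(0.1337) = 289.4 K

T = 289.4 K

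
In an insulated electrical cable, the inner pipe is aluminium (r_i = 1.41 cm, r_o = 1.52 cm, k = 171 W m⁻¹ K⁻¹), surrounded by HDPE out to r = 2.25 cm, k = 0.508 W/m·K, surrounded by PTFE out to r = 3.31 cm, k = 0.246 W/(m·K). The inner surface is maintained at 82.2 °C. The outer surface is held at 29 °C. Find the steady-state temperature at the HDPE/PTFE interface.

T = 64.6 °C

Series thermal resistances, inner to outer:
  R'_aluminium = ln(0.0152/0.0141)/(2πk) = 0.07512/(2π·171) = 6.992×10^-5 m·K/W
  R'_HDPE = ln(0.0225/0.0152)/(2πk) = 0.3922/(2π·0.508) = 0.1229 m·K/W
  R'_PTFE = ln(0.0331/0.0225)/(2πk) = 0.3860/(2π·0.246) = 0.2497 m·K/W
ΣR = 6.992×10^-5 + 0.1229 + 0.2497 = 0.3727 m·K/W
Q' = ΔT/ΣR = (82.2 °C − 29 °C)/0.3727 = 142.7 W/m
From the inner boundary to the HDPE/PTFE interface, ΣR_partial = 0.1230 m·K/W.
T_interface = T_in − Q'·ΣR_partial = 82.2 °C − (142.7)(0.1230) = 64.6 °C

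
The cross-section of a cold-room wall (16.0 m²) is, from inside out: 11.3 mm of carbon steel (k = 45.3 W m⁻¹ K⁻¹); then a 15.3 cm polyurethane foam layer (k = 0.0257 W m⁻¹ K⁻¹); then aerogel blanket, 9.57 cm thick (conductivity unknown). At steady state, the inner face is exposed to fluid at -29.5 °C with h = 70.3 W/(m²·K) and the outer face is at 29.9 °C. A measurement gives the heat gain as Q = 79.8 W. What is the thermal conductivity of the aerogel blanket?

ΣR = ΔT/Q = |-29.5 − 29.9|/79.8 = 0.7444 K/W
Known resistances:
  R_conv,in = 1/(hA) = 1/(70.3·16.0) = 8.890×10^-4 K/W
  R_carbon steel = L/(kA) = 0.0113/(45.3·16.0) = 1.559×10^-5 K/W
  R_polyurethane foam = L/(kA) = 0.153/(0.0257·16.0) = 0.3721 K/W
R_aerogel blanket = ΣR − ΣR_known = 0.7444 − 0.3730 = 0.3714 K/W
L/(kA) = 0.3714 ⇒ k = 0.0957/(0.3714·16.0) = 0.0161 W/m·K

k = 0.0161 W/m·K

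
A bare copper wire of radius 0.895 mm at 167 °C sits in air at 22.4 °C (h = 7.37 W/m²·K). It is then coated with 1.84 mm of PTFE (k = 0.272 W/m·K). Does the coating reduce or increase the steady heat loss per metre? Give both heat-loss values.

Critical radius for a cylinder: r_cr = k/h = 0.0369 m = 3.69 cm.
Outer radius after coating: r₂ = 8.95×10^-4 + 0.00184 = 0.002735 m.
Since r₁ < r_cr and r₂ ≤ r_cr, the coating moves toward the maximum at r_cr — heat loss rises.
Bare: R = 1/(2πr₁h) = 24.13 m·K/W; Q = 144.6/24.13 = 5.99 W/m.
Coated: R = R_cond + R_conv = 8.549 m·K/W; Q = 144.6/8.549 = 16.9 W/m.

increases: 5.99 → 16.9 W/m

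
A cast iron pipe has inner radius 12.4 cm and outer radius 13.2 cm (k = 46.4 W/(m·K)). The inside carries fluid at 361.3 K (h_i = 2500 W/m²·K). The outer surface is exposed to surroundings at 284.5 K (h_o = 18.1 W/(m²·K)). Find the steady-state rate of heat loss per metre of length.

Treat each layer as a resistance in series:
  R'_conv,in = 1/(2πr h) = 1/(2π·0.124·2500) = 5.134×10^-4 m·K/W
  R'_cast iron = ln(0.132/0.124)/(2πk) = 0.06252/(2π·46.4) = 2.144×10^-4 m·K/W
  R'_conv,out = 1/(2πr h) = 1/(2π·0.132·18.1) = 0.06661 m·K/W
ΣR = 5.134×10^-4 + 2.144×10^-4 + 0.06661 = 0.06734 m·K/W
Q' = ΔT/ΣR = (361.3 K − 284.5 K)/0.06734 = 1140 W/m

Q' = 1140 W/m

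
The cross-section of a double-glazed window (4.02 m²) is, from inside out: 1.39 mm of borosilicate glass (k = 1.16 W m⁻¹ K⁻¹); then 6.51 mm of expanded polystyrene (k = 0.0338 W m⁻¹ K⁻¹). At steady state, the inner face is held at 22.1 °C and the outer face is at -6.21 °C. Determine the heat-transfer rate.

Resistance network (inner→outer):
  R_borosilicate glass = L/(kA) = 0.00139/(1.16·4.02) = 2.981×10^-4 K/W
  R_expanded polystyrene = L/(kA) = 0.00651/(0.0338·4.02) = 0.04791 K/W
ΣR = 2.981×10^-4 + 0.04791 = 0.04821 K/W
Q = ΔT/ΣR = (22.1 °C − -6.21 °C)/0.04821 = 587 W

Q = 587 W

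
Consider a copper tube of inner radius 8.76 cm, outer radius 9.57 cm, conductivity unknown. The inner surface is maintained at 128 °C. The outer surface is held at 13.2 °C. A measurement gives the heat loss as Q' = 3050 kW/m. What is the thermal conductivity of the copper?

k = 374 W/m·K

ΣR = ΔT/Q' = |128 − 13.2|/3.05×10^6 = 3.764×10^-5 m·K/W
ln(r₂/r₁)/(2πk) = 3.764×10^-5 ⇒ k = 0.08844/(2π·3.764×10^-5) = 374 W/m·K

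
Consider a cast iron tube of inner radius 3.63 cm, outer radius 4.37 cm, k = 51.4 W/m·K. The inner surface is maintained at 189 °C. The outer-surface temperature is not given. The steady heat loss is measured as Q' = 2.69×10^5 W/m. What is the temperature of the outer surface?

Sum the resistances:
  R'_cast iron = ln(0.0437/0.0363)/(2πk) = 0.1855/(2π·51.4) = 5.745×10^-4 m·K/W
ΣR = 5.745×10^-4 m·K/W
ΔT = Q'·ΣR = 2.69×10^5 × 5.745×10^-4 = 154.5 K
Heat flows outward, so T_out = T_in − ΔT = 189 − 154.5 = 34.5 °C

T_out = 34.5 °C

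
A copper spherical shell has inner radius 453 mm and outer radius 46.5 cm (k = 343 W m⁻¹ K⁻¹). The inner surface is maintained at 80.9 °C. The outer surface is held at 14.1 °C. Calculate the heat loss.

Q = 4πk·ΔT/(1/r₁ − 1/r₂) = 4π × 343 × 66.8 / (1/0.453 − 1/0.465) = 5.05×10^6 W

Q = 5.05×10^6 W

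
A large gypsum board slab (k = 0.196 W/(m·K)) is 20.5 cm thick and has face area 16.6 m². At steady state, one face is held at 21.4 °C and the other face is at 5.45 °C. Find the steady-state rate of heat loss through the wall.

Q = kA·ΔT/L = 0.196 × 16.6 × |21.4 °C − 5.45 °C| / 0.205 = 253 W

Q = 253 W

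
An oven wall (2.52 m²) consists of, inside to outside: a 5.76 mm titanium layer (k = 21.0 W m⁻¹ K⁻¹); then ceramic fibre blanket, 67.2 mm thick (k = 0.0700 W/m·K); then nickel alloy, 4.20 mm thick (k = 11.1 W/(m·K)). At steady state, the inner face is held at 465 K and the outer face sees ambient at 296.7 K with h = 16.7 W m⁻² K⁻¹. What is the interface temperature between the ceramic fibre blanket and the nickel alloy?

Resistance network (inner→outer):
  R_titanium = L/(kA) = 0.00576/(21.0·2.52) = 1.088×10^-4 K/W
  R_ceramic fibre blanket = L/(kA) = 0.0672/(0.0700·2.52) = 0.3810 K/W
  R_nickel alloy = L/(kA) = 0.00420/(11.1·2.52) = 1.502×10^-4 K/W
  R_conv,out = 1/(hA) = 1/(16.7·2.52) = 0.02376 K/W
ΣR = 1.088×10^-4 + 0.3810 + 1.502×10^-4 + 0.02376 = 0.4050 K/W
Q = ΔT/ΣR = (465 K − 296.7 K)/0.4050 = 415.6 W
From the inner boundary to the ceramic fibre blanket/nickel alloy interface, ΣR_partial = 0.3811 K/W.
T_interface = T_in − Q·ΣR_partial = 465 K − (415.6)(0.3811) = 306.6 K

T = 306.6 K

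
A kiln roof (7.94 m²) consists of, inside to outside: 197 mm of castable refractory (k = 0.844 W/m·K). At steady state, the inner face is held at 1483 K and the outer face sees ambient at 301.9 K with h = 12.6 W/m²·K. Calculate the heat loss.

Treat each layer as a resistance in series:
  R_castable refractory = L/(kA) = 0.197/(0.844·7.94) = 0.02940 K/W
  R_conv,out = 1/(hA) = 1/(12.6·7.94) = 0.009996 K/W
ΣR = 0.02940 + 0.009996 = 0.03940 K/W
Q = ΔT/ΣR = (1483 K − 301.9 K)/0.03940 = 30000 W

Q = 30.0 kW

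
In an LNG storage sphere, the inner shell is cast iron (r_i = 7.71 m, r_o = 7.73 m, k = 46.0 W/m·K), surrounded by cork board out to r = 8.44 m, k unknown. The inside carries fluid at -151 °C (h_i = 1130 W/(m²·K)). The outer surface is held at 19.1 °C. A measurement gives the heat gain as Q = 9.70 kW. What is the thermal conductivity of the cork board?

ΣR = ΔT/Q = |-151 − 19.1|/9700 = 0.01754 K/W
Known resistances:
  R_conv,in = 1/(4πr²h) = 1/(4π·7.71²·1130) = 1.185×10^-6 K/W
  R_cast iron = (1/7.71 − 1/7.73)/(4πk) = 3.356×10^-4/(4π·46.0) = 5.805×10^-7 K/W
R_cork board = ΣR − ΣR_known = 0.01754 − 1.766×10^-6 = 0.01754 K/W
(1/r₁−1/r₂)/(4πk) = 0.01754 ⇒ k = 0.01088/(4π·0.01754) = 0.0494 W/m·K

k = 0.0494 W/m·K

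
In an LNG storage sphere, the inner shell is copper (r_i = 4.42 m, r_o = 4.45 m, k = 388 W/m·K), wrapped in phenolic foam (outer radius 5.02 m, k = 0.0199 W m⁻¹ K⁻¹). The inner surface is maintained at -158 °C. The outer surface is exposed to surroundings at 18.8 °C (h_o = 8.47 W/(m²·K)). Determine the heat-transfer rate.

Series thermal resistances, inner to outer:
  R_copper = (1/4.42 − 1/4.45)/(4πk) = 0.001525/(4π·388) = 3.128×10^-7 K/W
  R_phenolic foam = (1/4.45 − 1/5.02)/(4πk) = 0.02552/(4π·0.0199) = 0.1020 K/W
  R_conv,out = 1/(4πr²h) = 1/(4π·5.02²·8.47) = 3.728×10^-4 K/W
ΣR = 3.128×10^-7 + 0.1020 + 3.728×10^-4 = 0.1024 K/W
Q = ΔT/ΣR = (-158 °C − 18.8 °C)/0.1024 = -1730 W
(Negative Q ⇒ heat flows inward; heat gain = 1730 W.)

Q = 1730 W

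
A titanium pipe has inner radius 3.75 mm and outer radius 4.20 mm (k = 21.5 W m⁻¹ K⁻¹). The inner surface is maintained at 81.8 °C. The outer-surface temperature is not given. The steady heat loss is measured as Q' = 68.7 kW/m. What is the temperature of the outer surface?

Sum the resistances:
  R'_titanium = ln(0.00420/0.00375)/(2πk) = 0.1133/(2π·21.5) = 8.389×10^-4 m·K/W
ΣR = 8.389×10^-4 m·K/W
ΔT = Q'·ΣR = 68700 × 8.389×10^-4 = 57.63 K
Heat flows outward, so T_out = T_in − ΔT = 81.8 − 57.63 = 24.2 °C

T_out = 24.2 °C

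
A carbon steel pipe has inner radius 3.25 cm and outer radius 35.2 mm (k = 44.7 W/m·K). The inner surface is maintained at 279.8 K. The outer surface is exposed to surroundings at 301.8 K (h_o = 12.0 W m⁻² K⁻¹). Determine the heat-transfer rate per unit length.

Q' = 58.3 W/m

Treat each layer as a resistance in series:
  R'_carbon steel = ln(0.0352/0.0325)/(2πk) = 0.07981/(2π·44.7) = 2.842×10^-4 m·K/W
  R'_conv,out = 1/(2πr h) = 1/(2π·0.0352·12.0) = 0.3768 m·K/W
ΣR = 2.842×10^-4 + 0.3768 = 0.3771 m·K/W
Q' = ΔT/ΣR = (279.8 K − 301.8 K)/0.3771 = -58.3 W/m
(Negative Q' ⇒ heat flows inward; heat gain = 58.3 W/m.)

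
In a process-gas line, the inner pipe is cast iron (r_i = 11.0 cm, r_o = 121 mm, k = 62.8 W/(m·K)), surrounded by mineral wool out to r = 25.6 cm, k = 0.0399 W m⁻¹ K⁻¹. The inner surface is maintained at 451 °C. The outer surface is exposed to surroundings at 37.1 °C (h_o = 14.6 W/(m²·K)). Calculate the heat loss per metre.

Treat each layer as a resistance in series:
  R'_cast iron = ln(0.121/0.110)/(2πk) = 0.09531/(2π·62.8) = 2.415×10^-4 m·K/W
  R'_mineral wool = ln(0.256/0.121)/(2πk) = 0.7494/(2π·0.0399) = 2.989 m·K/W
  R'_conv,out = 1/(2πr h) = 1/(2π·0.256·14.6) = 0.04258 m·K/W
ΣR = 2.415×10^-4 + 2.989 + 0.04258 = 3.032 m·K/W
Q' = ΔT/ΣR = (451 °C − 37.1 °C)/3.032 = 137 W/m

Q' = 137 W/m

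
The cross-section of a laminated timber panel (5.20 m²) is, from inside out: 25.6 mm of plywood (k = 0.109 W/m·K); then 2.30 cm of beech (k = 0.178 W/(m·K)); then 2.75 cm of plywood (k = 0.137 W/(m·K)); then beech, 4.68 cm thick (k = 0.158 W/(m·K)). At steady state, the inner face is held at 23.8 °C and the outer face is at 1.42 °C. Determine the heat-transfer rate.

Q = 135 W

Resistance network (inner→outer):
  R_plywood = L/(kA) = 0.0256/(0.109·5.20) = 0.04517 K/W
  R_beech = L/(kA) = 0.0230/(0.178·5.20) = 0.02485 K/W
  R_plywood = L/(kA) = 0.0275/(0.137·5.20) = 0.03860 K/W
  R_beech = L/(kA) = 0.0468/(0.158·5.20) = 0.05696 K/W
ΣR = 0.04517 + 0.02485 + 0.03860 + 0.05696 = 0.1656 K/W
Q = ΔT/ΣR = (23.8 °C − 1.42 °C)/0.1656 = 135 W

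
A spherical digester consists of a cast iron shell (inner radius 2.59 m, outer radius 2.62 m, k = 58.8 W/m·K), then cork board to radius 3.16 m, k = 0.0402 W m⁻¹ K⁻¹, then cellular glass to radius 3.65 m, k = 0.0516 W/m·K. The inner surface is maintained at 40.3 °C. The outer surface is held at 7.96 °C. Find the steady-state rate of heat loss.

Series thermal resistances, inner to outer:
  R_cast iron = (1/2.59 − 1/2.62)/(4πk) = 0.004421/(4π·58.8) = 5.983×10^-6 K/W
  R_cork board = (1/2.62 − 1/3.16)/(4πk) = 0.06522/(4π·0.0402) = 0.1291 K/W
  R_cellular glass = (1/3.16 − 1/3.65)/(4πk) = 0.04248/(4π·0.0516) = 0.06552 K/W
ΣR = 5.983×10^-6 + 0.1291 + 0.06552 = 0.1946 K/W
Q = ΔT/ΣR = (40.3 °C − 7.96 °C)/0.1946 = 166 W

Q = 166 W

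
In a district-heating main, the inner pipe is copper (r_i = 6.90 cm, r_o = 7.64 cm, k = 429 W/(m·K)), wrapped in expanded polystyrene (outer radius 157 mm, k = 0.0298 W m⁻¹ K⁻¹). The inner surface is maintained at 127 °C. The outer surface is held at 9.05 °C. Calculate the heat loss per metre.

Series thermal resistances, inner to outer:
  R'_copper = ln(0.0764/0.0690)/(2πk) = 0.1019/(2π·429) = 3.780×10^-5 m·K/W
  R'_expanded polystyrene = ln(0.157/0.0764)/(2πk) = 0.7203/(2π·0.0298) = 3.847 m·K/W
ΣR = 3.780×10^-5 + 3.847 = 3.847 m·K/W
Q' = ΔT/ΣR = (127 °C − 9.05 °C)/3.847 = 30.7 W/m

Q' = 30.7 W/m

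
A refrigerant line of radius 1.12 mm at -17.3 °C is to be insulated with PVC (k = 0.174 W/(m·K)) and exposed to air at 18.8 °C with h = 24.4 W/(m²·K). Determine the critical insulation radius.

For a cylinder, r_cr = k_ins/h = 0.174/24.4 = 0.00713 m = 0.713 cm

r_cr = 0.713 cm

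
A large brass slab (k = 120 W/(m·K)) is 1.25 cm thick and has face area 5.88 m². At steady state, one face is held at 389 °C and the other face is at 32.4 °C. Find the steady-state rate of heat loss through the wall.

Q = 2.01×10^7 W

Q = kA·ΔT/L = 120 × 5.88 × |389 °C − 32.4 °C| / 0.0125 = 2.01×10^7 W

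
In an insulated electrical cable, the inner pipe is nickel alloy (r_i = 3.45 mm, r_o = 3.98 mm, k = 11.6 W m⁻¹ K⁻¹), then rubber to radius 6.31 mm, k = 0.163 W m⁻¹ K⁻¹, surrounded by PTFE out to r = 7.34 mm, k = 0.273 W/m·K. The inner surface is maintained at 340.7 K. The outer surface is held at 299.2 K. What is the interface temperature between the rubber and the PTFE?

T = 306.0 K

Treat each layer as a resistance in series:
  R'_nickel alloy = ln(0.00398/0.00345)/(2πk) = 0.1429/(2π·11.6) = 0.001961 m·K/W
  R'_rubber = ln(0.00631/0.00398)/(2πk) = 0.4609/(2π·0.163) = 0.4500 m·K/W
  R'_PTFE = ln(0.00734/0.00631)/(2πk) = 0.1512/(2π·0.273) = 0.08815 m·K/W
ΣR = 0.001961 + 0.4500 + 0.08815 = 0.5401 m·K/W
Q' = ΔT/ΣR = (340.7 K − 299.2 K)/0.5401 = 76.84 W/m
From the inner boundary to the rubber/PTFE interface, ΣR_partial = 0.4520 m·K/W.
T_interface = T_in − Q'·ΣR_partial = 340.7 K − (76.84)(0.4520) = 306.0 K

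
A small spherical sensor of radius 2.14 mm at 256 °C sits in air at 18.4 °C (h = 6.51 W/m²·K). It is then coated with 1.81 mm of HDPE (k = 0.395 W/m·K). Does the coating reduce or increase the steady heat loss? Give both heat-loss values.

Critical radius for a sphere: r_cr = 2k/h = 0.121 m = 12.1 cm.
Outer radius after coating: r₂ = 0.00214 + 0.00181 = 0.00395 m.
Since r₁ < r_cr and r₂ ≤ r_cr, the coating moves toward the maximum at r_cr — heat loss rises.
Bare: R = 1/(4πr₁²h) = 2669 K/W; Q = 237.6/2669 = 0.0890 W.
Coated: R = R_cond + R_conv = 826.6 K/W; Q = 237.6/826.6 = 0.287 W.

increases: 0.0890 → 0.287 W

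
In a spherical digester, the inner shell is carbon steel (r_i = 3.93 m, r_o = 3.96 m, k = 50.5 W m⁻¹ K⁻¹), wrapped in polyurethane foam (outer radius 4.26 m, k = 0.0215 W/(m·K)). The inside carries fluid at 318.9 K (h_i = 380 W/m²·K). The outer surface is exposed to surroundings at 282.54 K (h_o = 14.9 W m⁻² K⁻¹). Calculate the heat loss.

Q = 550 W

Series thermal resistances, inner to outer:
  R_conv,in = 1/(4πr²h) = 1/(4π·3.93²·380) = 1.356×10^-5 K/W
  R_carbon steel = (1/3.93 − 1/3.96)/(4πk) = 0.001928/(4π·50.5) = 3.038×10^-6 K/W
  R_polyurethane foam = (1/3.96 − 1/4.26)/(4πk) = 0.01778/(4π·0.0215) = 0.06582 K/W
  R_conv,out = 1/(4πr²h) = 1/(4π·4.26²·14.9) = 2.943×10^-4 K/W
ΣR = 1.356×10^-5 + 3.038×10^-6 + 0.06582 + 2.943×10^-4 = 0.06613 K/W
Q = ΔT/ΣR = (318.9 K − 282.54 K)/0.06613 = 550 W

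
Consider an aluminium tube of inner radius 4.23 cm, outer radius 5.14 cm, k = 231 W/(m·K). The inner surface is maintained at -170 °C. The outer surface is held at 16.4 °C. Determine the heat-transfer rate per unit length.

Q' = 2πk·ΔT/ln(r₂/r₁) = 2π × 231 × 186.4 / ln(0.0514/0.0423) = 1.39×10^6 W/m

Q' = 1390 kW/m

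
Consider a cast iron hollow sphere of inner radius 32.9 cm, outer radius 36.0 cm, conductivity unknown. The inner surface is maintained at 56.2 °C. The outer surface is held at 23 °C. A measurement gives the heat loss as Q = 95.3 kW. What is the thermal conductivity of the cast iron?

k = 59.8 W/m·K

ΣR = ΔT/Q = |56.2 − 23|/95300 = 3.484×10^-4 K/W
(1/r₁−1/r₂)/(4πk) = 3.484×10^-4 ⇒ k = 0.2617/(4π·3.484×10^-4) = 59.8 W/m·K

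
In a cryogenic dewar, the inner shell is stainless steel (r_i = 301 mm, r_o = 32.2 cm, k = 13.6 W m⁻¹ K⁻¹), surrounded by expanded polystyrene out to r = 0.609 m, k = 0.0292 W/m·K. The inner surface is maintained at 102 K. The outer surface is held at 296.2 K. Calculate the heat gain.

Q = 48.7 W

Resistance network (inner→outer):
  R_stainless steel = (1/0.301 − 1/0.322)/(4πk) = 0.2167/(4π·13.6) = 0.001268 K/W
  R_expanded polystyrene = (1/0.322 − 1/0.609)/(4πk) = 1.464/(4π·0.0292) = 3.989 K/W
ΣR = 0.001268 + 3.989 = 3.990 K/W
Q = ΔT/ΣR = (102 K − 296.2 K)/3.990 = -48.7 W
(Negative Q ⇒ heat flows inward; heat gain = 48.7 W.)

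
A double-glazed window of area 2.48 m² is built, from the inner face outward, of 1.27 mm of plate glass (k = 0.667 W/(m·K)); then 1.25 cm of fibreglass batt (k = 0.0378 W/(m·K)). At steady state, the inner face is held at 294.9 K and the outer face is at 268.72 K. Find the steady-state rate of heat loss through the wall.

Q = 195 W

Series thermal resistances, inner to outer:
  R_plate glass = L/(kA) = 0.00127/(0.667·2.48) = 7.678×10^-4 K/W
  R_fibreglass batt = L/(kA) = 0.0125/(0.0378·2.48) = 0.1333 K/W
ΣR = 7.678×10^-4 + 0.1333 = 0.1341 K/W
Q = ΔT/ΣR = (294.9 K − 268.72 K)/0.1341 = 195 W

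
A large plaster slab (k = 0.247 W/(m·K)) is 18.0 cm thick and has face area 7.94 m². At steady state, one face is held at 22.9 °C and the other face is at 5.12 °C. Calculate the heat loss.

Q = kA·ΔT/L = 0.247 × 7.94 × |22.9 °C − 5.12 °C| / 0.180 = 194 W

Q = 194 W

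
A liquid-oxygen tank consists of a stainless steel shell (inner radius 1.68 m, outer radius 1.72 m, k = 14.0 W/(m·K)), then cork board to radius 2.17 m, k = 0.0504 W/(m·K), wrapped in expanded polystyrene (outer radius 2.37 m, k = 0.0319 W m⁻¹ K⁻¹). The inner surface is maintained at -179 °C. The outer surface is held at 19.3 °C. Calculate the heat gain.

Q = 690 W

Series thermal resistances, inner to outer:
  R_stainless steel = (1/1.68 − 1/1.72)/(4πk) = 0.01384/(4π·14.0) = 7.868×10^-5 K/W
  R_cork board = (1/1.72 − 1/2.17)/(4πk) = 0.1206/(4π·0.0504) = 0.1904 K/W
  R_expanded polystyrene = (1/2.17 − 1/2.37)/(4πk) = 0.03889/(4π·0.0319) = 0.09701 K/W
ΣR = 7.868×10^-5 + 0.1904 + 0.09701 = 0.2875 K/W
Q = ΔT/ΣR = (-179 °C − 19.3 °C)/0.2875 = -690 W
(Negative Q ⇒ heat flows inward; heat gain = 690 W.)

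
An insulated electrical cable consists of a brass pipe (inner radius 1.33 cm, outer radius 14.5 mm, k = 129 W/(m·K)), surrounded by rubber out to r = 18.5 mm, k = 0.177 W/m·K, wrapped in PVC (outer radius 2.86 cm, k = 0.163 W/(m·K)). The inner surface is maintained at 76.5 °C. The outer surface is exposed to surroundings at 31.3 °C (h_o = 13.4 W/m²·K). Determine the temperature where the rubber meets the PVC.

Resistance network (inner→outer):
  R'_brass = ln(0.0145/0.0133)/(2πk) = 0.08638/(2π·129) = 1.066×10^-4 m·K/W
  R'_rubber = ln(0.0185/0.0145)/(2πk) = 0.2436/(2π·0.177) = 0.2191 m·K/W
  R'_PVC = ln(0.0286/0.0185)/(2πk) = 0.4356/(2π·0.163) = 0.4254 m·K/W
  R'_conv,out = 1/(2πr h) = 1/(2π·0.0286·13.4) = 0.4153 m·K/W
ΣR = 1.066×10^-4 + 0.2191 + 0.4254 + 0.4153 = 1.060 m·K/W
Q' = ΔT/ΣR = (76.5 °C − 31.3 °C)/1.060 = 42.64 W/m
From the inner boundary to the rubber/PVC interface, ΣR_partial = 0.2192 m·K/W.
T_interface = T_in − Q'·ΣR_partial = 76.5 °C − (42.64)(0.2192) = 67.2 °C

T = 67.2 °C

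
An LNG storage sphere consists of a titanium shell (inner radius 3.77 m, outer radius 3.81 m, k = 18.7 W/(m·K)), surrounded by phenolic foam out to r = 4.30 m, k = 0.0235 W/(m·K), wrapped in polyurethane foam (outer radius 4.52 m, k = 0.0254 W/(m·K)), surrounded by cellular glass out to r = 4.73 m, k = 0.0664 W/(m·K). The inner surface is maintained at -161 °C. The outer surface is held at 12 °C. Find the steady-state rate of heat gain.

Resistance network (inner→outer):
  R_titanium = (1/3.77 − 1/3.81)/(4πk) = 0.002785/(4π·18.7) = 1.185×10^-5 K/W
  R_phenolic foam = (1/3.81 − 1/4.30)/(4πk) = 0.02991/(4π·0.0235) = 0.1013 K/W
  R_polyurethane foam = (1/4.30 − 1/4.52)/(4πk) = 0.01132/(4π·0.0254) = 0.03546 K/W
  R_cellular glass = (1/4.52 − 1/4.73)/(4πk) = 0.009822/(4π·0.0664) = 0.01177 K/W
ΣR = 1.185×10^-5 + 0.1013 + 0.03546 + 0.01177 = 0.1485 K/W
Q = ΔT/ΣR = (-161 °C − 12 °C)/0.1485 = -1160 W
(Negative Q ⇒ heat flows inward; heat gain = 1160 W.)

Q = 1160 W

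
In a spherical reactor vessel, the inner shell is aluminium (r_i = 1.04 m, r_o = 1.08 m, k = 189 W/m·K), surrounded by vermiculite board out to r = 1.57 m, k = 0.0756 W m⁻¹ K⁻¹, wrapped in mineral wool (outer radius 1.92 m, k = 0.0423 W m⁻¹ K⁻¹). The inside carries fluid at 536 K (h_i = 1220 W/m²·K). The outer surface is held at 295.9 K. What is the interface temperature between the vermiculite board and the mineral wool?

T = 396 K

Resistance network (inner→outer):
  R_conv,in = 1/(4πr²h) = 1/(4π·1.04²·1220) = 6.031×10^-5 K/W
  R_aluminium = (1/1.04 − 1/1.08)/(4πk) = 0.03561/(4π·189) = 1.499×10^-5 K/W
  R_vermiculite board = (1/1.08 − 1/1.57)/(4πk) = 0.2890/(4π·0.0756) = 0.3042 K/W
  R_mineral wool = (1/1.57 − 1/1.92)/(4πk) = 0.1161/(4π·0.0423) = 0.2184 K/W
ΣR = 6.031×10^-5 + 1.499×10^-5 + 0.3042 + 0.2184 = 0.5227 K/W
Q = ΔT/ΣR = (536 K − 295.9 K)/0.5227 = 459.3 W
From the inner boundary to the vermiculite board/mineral wool interface, ΣR_partial = 0.3043 K/W.
T_interface = T_in − Q·ΣR_partial = 536 K − (459.3)(0.3043) = 396 K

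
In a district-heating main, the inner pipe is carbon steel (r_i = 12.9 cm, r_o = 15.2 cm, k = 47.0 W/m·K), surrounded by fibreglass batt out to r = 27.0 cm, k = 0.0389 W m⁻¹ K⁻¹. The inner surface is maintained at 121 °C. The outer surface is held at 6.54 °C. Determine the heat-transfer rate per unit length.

Q' = 48.7 W/m

Series thermal resistances, inner to outer:
  R'_carbon steel = ln(0.152/0.129)/(2πk) = 0.1641/(2π·47.0) = 5.556×10^-4 m·K/W
  R'_fibreglass batt = ln(0.270/0.152)/(2πk) = 0.5745/(2π·0.0389) = 2.351 m·K/W
ΣR = 5.556×10^-4 + 2.351 = 2.352 m·K/W
Q' = ΔT/ΣR = (121 °C − 6.54 °C)/2.352 = 48.7 W/m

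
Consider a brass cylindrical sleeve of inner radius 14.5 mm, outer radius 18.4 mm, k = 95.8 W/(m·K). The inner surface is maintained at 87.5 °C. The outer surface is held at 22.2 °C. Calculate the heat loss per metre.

Q' = 165 kW/m

Q' = 2πk·ΔT/ln(r₂/r₁) = 2π × 95.8 × 65.3 / ln(0.0184/0.0145) = 1.65×10^5 W/m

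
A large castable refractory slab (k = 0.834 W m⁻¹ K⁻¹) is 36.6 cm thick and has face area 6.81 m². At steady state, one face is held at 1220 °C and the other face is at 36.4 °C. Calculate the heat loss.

Q = 18.4 kW

Q = kA·ΔT/L = 0.834 × 6.81 × |1220 °C − 36.4 °C| / 0.366 = 18400 W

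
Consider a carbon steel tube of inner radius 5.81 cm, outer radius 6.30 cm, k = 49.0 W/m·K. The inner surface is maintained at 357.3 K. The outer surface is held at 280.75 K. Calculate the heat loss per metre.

Q' = 2.91×10^5 W/m

Q' = 2πk·ΔT/ln(r₂/r₁) = 2π × 49.0 × 76.55 / ln(0.0630/0.0581) = 2.91×10^5 W/m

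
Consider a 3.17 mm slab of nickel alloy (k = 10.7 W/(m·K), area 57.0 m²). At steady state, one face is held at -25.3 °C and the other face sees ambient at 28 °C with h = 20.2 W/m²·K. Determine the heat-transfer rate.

Q = 61.0 kW

Resistance network (inner→outer):
  R_nickel alloy = L/(kA) = 0.00317/(10.7·57.0) = 5.198×10^-6 K/W
  R_conv,out = 1/(hA) = 1/(20.2·57.0) = 8.685×10^-4 K/W
ΣR = 5.198×10^-6 + 8.685×10^-4 = 8.737×10^-4 K/W
Q = ΔT/ΣR = (-25.3 °C − 28 °C)/8.737×10^-4 = -61000 W
(Negative Q ⇒ heat flows inward; heat gain = 61000 W.)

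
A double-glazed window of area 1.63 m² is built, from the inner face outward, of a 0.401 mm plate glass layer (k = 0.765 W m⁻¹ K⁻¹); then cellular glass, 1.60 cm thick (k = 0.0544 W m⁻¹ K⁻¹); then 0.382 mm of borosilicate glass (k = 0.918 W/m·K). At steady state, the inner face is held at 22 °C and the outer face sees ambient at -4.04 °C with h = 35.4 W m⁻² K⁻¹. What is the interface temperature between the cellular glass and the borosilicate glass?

T = -1.73 °C

Resistance network (inner→outer):
  R_plate glass = L/(kA) = 4.01×10^-4/(0.765·1.63) = 3.216×10^-4 K/W
  R_cellular glass = L/(kA) = 0.0160/(0.0544·1.63) = 0.1804 K/W
  R_borosilicate glass = L/(kA) = 3.82×10^-4/(0.918·1.63) = 2.553×10^-4 K/W
  R_conv,out = 1/(hA) = 1/(35.4·1.63) = 0.01733 K/W
ΣR = 3.216×10^-4 + 0.1804 + 2.553×10^-4 + 0.01733 = 0.1983 K/W
Q = ΔT/ΣR = (22 °C − -4.04 °C)/0.1983 = 131.3 W
From the inner boundary to the cellular glass/borosilicate glass interface, ΣR_partial = 0.1807 K/W.
T_interface = T_in − Q·ΣR_partial = 22 °C − (131.3)(0.1807) = -1.73 °C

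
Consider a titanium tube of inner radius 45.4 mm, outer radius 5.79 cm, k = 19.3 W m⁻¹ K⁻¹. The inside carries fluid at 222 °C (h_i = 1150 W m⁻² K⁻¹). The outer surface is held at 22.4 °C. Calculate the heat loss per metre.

Resistance network (inner→outer):
  R'_conv,in = 1/(2πr h) = 1/(2π·0.0454·1150) = 0.003048 m·K/W
  R'_titanium = ln(0.0579/0.0454)/(2πk) = 0.2432/(2π·19.3) = 0.002006 m·K/W
ΣR = 0.003048 + 0.002006 = 0.005054 m·K/W
Q' = ΔT/ΣR = (222 °C − 22.4 °C)/0.005054 = 39500 W/m

Q' = 39.5 kW/m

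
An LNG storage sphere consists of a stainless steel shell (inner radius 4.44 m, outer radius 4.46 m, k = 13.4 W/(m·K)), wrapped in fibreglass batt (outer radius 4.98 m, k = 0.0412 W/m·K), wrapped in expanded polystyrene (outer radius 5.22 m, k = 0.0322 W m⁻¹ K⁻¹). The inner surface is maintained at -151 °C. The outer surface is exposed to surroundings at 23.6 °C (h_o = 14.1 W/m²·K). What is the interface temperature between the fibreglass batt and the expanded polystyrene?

T = -35.3 °C

Series thermal resistances, inner to outer:
  R_stainless steel = (1/4.44 − 1/4.46)/(4πk) = 0.001010/(4π·13.4) = 5.998×10^-6 K/W
  R_fibreglass batt = (1/4.46 − 1/4.98)/(4πk) = 0.02341/(4π·0.0412) = 0.04522 K/W
  R_expanded polystyrene = (1/4.98 − 1/5.22)/(4πk) = 0.009232/(4π·0.0322) = 0.02282 K/W
  R_conv,out = 1/(4πr²h) = 1/(4π·5.22²·14.1) = 2.071×10^-4 K/W
ΣR = 5.998×10^-6 + 0.04522 + 0.02282 + 2.071×10^-4 = 0.06825 K/W
Q = ΔT/ΣR = (-151 °C − 23.6 °C)/0.06825 = -2558 W
From the inner boundary to the fibreglass batt/expanded polystyrene interface, ΣR_partial = 0.04523 K/W.
T_interface = T_in − Q·ΣR_partial = -151 °C − (-2558)(0.04523) = -35.3 °C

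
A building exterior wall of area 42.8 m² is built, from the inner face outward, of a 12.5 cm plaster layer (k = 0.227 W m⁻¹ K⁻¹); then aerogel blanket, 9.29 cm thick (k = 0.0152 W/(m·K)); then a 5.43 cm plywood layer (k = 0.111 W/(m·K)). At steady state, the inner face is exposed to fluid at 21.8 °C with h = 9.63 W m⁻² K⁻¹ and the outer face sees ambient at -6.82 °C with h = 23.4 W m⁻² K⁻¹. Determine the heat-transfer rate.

Q = 168 W

Treat each layer as a resistance in series:
  R_conv,in = 1/(hA) = 1/(9.63·42.8) = 0.002426 K/W
  R_plaster = L/(kA) = 0.125/(0.227·42.8) = 0.01287 K/W
  R_aerogel blanket = L/(kA) = 0.0929/(0.0152·42.8) = 0.1428 K/W
  R_plywood = L/(kA) = 0.0543/(0.111·42.8) = 0.01143 K/W
  R_conv,out = 1/(hA) = 1/(23.4·42.8) = 9.985×10^-4 K/W
ΣR = 0.002426 + 0.01287 + 0.1428 + 0.01143 + 9.985×10^-4 = 0.1705 K/W
Q = ΔT/ΣR = (21.8 °C − -6.82 °C)/0.1705 = 168 W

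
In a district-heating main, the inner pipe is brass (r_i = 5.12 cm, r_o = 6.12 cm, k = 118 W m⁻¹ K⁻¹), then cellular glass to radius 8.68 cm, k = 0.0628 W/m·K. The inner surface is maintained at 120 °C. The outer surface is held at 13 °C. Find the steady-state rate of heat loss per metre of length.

Treat each layer as a resistance in series:
  R'_brass = ln(0.0612/0.0512)/(2πk) = 0.1784/(2π·118) = 2.406×10^-4 m·K/W
  R'_cellular glass = ln(0.0868/0.0612)/(2πk) = 0.3495/(2π·0.0628) = 0.8856 m·K/W
ΣR = 2.406×10^-4 + 0.8856 = 0.8858 m·K/W
Q' = ΔT/ΣR = (120 °C − 13 °C)/0.8858 = 121 W/m

Q' = 121 W/m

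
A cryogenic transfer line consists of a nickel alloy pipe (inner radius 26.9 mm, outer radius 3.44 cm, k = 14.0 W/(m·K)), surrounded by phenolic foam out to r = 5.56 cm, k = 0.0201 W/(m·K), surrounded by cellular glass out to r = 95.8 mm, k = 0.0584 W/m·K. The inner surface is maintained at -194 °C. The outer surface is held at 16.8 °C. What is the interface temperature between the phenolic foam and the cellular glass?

T = -42.3 °C

Resistance network (inner→outer):
  R'_nickel alloy = ln(0.0344/0.0269)/(2πk) = 0.2459/(2π·14.0) = 0.002796 m·K/W
  R'_phenolic foam = ln(0.0556/0.0344)/(2πk) = 0.4801/(2π·0.0201) = 3.802 m·K/W
  R'_cellular glass = ln(0.0958/0.0556)/(2πk) = 0.5441/(2π·0.0584) = 1.483 m·K/W
ΣR = 0.002796 + 3.802 + 1.483 = 5.288 m·K/W
Q' = ΔT/ΣR = (-194 °C − 16.8 °C)/5.288 = -39.86 W/m
From the inner boundary to the phenolic foam/cellular glass interface, ΣR_partial = 3.805 m·K/W.
T_interface = T_in − Q'·ΣR_partial = -194 °C − (-39.86)(3.805) = -42.3 °C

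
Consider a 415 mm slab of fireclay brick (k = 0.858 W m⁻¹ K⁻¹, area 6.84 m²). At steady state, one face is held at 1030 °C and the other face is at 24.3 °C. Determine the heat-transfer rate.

Q = kA·ΔT/L = 0.858 × 6.84 × |1030 °C − 24.3 °C| / 0.415 = 14200 W

Q = 14200 W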